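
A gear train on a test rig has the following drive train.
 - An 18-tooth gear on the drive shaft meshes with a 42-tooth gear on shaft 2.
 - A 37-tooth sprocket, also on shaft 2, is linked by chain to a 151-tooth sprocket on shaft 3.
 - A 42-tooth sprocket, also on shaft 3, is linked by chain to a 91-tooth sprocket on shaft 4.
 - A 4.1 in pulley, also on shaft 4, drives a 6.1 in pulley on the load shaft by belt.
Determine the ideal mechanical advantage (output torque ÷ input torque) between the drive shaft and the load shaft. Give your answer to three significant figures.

Each stage contributes driven/driver: gear mesh 42/18 = 2.3333, chain 151/37 = 4.0811, chain 91/42 = 2.1667, belt 6.1/4.1 = 1.4878.
Overall: 2.3333 × 4.0811 × 2.1667 × 1.4878 = 30.697.

30.7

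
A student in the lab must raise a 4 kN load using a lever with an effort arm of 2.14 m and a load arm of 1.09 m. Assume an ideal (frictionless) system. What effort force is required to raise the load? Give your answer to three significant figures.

Lever MA = effort arm / load arm = 2.14/1.09 = 1.9633.
Effort = load / MA = 4 / 1.9633 = 2.0374 kN.

2.04 kN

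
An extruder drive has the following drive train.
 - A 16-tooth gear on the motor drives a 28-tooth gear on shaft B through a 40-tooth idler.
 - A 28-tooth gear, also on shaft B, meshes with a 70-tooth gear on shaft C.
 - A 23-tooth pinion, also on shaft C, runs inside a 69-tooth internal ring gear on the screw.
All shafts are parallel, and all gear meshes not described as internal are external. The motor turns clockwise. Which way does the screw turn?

counterclockwise

the motor → shaft B: driver → idler → driven is 2 external meshes, 2 reversals → CW.
shaft B → shaft C: external mesh, 1 reversal → CCW.
shaft C → the screw: internal mesh, same direction → CCW.
3 reversals in total — an odd number — so the screw turns opposite to the motor.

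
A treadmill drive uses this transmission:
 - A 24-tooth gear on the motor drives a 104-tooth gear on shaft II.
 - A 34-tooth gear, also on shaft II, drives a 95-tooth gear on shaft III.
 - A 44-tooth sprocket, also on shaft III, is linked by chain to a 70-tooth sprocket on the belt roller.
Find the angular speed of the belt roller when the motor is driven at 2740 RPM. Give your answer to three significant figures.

the motor → shaft II (gear mesh, 104/24): 2740 ÷ 4.3333 = 632.31 RPM
shaft II → shaft III (gear mesh, 95/34): 632.31 ÷ 2.7941 = 226.3 RPM
shaft III → the belt roller (chain, 70/44): 226.3 ÷ 1.5909 = 142.25 RPM

142 RPM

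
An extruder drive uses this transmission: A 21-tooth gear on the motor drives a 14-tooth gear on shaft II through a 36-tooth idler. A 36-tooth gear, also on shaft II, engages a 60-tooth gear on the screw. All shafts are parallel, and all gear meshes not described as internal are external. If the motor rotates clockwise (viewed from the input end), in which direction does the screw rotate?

the motor → shaft II: driver → idler → driven is 2 external meshes, 2 reversals → CW.
shaft II → the screw: external mesh, 1 reversal → CCW.
3 reversals in total — an odd number — so the screw turns opposite to the motor.

counterclockwise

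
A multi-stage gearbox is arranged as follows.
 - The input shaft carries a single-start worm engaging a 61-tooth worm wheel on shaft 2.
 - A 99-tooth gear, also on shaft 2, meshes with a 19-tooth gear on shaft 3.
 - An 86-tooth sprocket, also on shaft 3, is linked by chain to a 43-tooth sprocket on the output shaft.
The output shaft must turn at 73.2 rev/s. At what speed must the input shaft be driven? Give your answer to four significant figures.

Overall ratio R = 61 × 0.19192 × 0.5 = 5.8535.
Required input speed = output speed × R = 73.2 × 5.8535 = 428.48 rev/s.

428.5 rev/s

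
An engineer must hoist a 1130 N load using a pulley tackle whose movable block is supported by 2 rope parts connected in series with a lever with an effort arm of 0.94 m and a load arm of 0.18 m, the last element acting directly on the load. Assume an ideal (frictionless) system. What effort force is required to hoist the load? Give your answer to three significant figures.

Block-and-tackle MA = number of supporting rope parts = 2.
Lever MA = effort arm / load arm = 0.94/0.18 = 5.2222.
Combined ideal MA = 2 × 5.2222 = 10.444.
Effort = load / MA = 1130 / 10.444 = 108.19 N.

108 N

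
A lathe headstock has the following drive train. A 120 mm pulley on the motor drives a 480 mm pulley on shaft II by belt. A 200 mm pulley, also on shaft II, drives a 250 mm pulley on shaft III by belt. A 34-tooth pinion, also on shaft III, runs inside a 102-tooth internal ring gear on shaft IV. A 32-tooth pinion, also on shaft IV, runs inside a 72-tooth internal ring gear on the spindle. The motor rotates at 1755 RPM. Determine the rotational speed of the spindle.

the motor → shaft II (belt, 480/120): 1755 ÷ 4 = 438.75 RPM
shaft II → shaft III (belt, 250/200): 438.75 ÷ 1.25 = 351 RPM
shaft III → shaft IV (internal gear, 102/34): 351 ÷ 3 = 117 RPM
shaft IV → the spindle (internal gear, 72/32): 117 ÷ 2.25 = 52 RPM

52 RPM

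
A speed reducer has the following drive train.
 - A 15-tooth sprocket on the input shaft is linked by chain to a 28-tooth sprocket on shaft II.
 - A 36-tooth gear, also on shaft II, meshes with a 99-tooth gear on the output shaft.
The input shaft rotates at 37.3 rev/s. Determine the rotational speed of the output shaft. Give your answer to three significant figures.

7.27 rev/s

the input shaft → shaft II (chain, 28/15): 37.3 ÷ 1.8667 = 19.982 rev/s
shaft II → the output shaft (gear mesh, 99/36): 19.982 ÷ 2.75 = 7.2662 rev/s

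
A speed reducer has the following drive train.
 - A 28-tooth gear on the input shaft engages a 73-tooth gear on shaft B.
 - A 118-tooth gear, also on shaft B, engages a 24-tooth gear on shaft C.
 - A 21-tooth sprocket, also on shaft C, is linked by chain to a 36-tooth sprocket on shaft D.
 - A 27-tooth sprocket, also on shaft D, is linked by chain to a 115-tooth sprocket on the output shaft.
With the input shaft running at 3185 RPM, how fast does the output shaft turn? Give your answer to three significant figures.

Gear mesh: ratio = 73/28 = 2.6071, so shaft B turns at 3185 / 2.6071 = 1221.6 RPM.
Gear mesh: ratio = 24/118 = 0.20339, so shaft C turns at 1221.6 / 0.20339 = 6006.4 RPM.
Chain: ratio = 36/21 = 1.7143, so shaft D turns at 6006.4 / 1.7143 = 3503.7 RPM.
Chain: ratio = 115/27 = 4.2593, so the output shaft turns at 3503.7 / 4.2593 = 822.62 RPM.

823 RPM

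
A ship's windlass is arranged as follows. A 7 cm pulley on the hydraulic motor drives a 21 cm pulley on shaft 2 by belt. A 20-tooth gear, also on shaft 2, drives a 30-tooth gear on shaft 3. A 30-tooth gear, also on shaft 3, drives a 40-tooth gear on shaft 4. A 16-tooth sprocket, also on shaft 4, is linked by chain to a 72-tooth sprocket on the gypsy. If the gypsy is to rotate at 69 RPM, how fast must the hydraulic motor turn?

1863 RPM

Overall ratio R = 3 × 1.5 × 1.3333 × 4.5 = 27.
Required input speed = output speed × R = 69 × 27 = 1863 RPM.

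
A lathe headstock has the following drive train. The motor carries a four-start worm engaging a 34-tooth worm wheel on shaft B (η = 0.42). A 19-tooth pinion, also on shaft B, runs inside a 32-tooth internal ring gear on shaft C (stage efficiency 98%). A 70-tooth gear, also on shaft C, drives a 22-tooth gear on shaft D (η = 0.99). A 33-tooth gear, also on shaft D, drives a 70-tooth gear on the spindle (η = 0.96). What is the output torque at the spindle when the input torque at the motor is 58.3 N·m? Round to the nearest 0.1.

worm 34/4 = 8.5 → τ = 58.3·8.5·0.42 = 208.13 N·m
internal gear 32/19 = 1.6842 → τ = 208.13·1.6842·0.98 = 343.53 N·m
gear mesh 22/70 = 0.31429 → τ = 343.53·0.31429·0.99 = 106.89 N·m
gear mesh 70/33 = 2.1212 → τ = 106.89·2.1212·0.96 = 217.66 N·m

217.7 N·m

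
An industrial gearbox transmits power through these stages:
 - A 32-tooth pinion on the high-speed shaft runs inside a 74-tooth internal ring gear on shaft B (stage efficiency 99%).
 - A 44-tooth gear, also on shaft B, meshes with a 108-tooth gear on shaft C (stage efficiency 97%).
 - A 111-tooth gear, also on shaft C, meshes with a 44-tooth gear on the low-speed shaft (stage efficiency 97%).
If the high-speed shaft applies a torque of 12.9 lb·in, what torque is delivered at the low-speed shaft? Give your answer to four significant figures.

Internal gear: ratio = 74/32 = 2.3125; torque at shaft B = 12.9 × 2.3125 × 0.99 = 29.533 lb·in.
Gear mesh: ratio = 108/44 = 2.4545; torque at shaft C = 29.533 × 2.4545 × 0.97 = 70.315 lb·in.
Gear mesh: ratio = 44/111 = 0.3964; torque at the low-speed shaft = 70.315 × 0.3964 × 0.97 = 27.037 lb·in.

27.04 lb·in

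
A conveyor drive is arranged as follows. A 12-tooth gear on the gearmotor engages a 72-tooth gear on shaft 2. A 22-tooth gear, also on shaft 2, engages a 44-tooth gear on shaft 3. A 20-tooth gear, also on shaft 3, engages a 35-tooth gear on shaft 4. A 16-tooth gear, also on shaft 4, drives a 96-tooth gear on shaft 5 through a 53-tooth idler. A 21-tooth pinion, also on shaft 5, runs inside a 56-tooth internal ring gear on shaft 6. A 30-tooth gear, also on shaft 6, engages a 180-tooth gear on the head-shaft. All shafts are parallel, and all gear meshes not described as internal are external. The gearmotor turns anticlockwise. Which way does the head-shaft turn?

the gearmotor → shaft 2: external mesh, 1 reversal → CW.
shaft 2 → shaft 3: external mesh, 1 reversal → CCW.
shaft 3 → shaft 4: external mesh, 1 reversal → CW.
shaft 4 → shaft 5: driver → idler → driven is 2 external meshes, 2 reversals → CW.
shaft 5 → shaft 6: internal mesh, same direction → CW.
shaft 6 → the head-shaft: external mesh, 1 reversal → CCW.
6 reversals in total — an even number — so the head-shaft turns the same way as the gearmotor.

anticlockwise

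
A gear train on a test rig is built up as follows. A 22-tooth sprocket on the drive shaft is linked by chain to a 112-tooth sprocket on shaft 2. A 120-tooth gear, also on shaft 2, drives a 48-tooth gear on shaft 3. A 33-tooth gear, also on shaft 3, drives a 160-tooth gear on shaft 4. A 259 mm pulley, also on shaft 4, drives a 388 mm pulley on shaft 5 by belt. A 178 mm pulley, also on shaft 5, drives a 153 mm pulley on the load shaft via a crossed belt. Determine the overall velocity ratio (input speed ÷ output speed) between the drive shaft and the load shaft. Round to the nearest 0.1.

12.7

Each stage contributes driven/driver: chain 112/22 = 5.0909, gear mesh 48/120 = 0.4, gear mesh 160/33 = 4.8485, belt 388/259 = 1.4981, belt 153/178 = 0.85955.
Overall: 5.0909 × 0.4 × 4.8485 × 1.4981 × 0.85955 = 12.713.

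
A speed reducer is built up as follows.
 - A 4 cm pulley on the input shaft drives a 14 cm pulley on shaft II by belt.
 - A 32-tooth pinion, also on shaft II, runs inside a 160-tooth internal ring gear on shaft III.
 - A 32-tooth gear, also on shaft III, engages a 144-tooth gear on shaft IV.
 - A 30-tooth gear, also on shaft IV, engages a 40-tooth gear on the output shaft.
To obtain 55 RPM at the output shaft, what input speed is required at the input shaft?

Overall ratio R = 3.5 × 5 × 4.5 × 1.3333 = 105.
Required input speed = output speed × R = 55 × 105 = 5775 RPM.

5775 RPM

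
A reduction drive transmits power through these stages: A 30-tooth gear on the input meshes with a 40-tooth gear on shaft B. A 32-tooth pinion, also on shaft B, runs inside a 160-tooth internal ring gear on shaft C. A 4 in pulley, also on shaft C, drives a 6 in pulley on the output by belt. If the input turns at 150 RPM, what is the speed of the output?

gear mesh 40/30 = 1.3333 → 150/1.3333 = 112.5 RPM
internal gear 160/32 = 5 → 112.5/5 = 22.5 RPM
belt 6/4 = 1.5 → 22.5/1.5 = 15 RPM

15 RPM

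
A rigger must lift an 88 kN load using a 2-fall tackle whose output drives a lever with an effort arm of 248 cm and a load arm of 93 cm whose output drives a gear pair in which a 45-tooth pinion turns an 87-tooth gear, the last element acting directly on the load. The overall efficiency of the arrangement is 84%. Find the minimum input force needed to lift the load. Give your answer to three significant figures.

Block-and-tackle MA = number of supporting rope parts = 2.
Lever MA = effort arm / load arm = 248/93 = 2.6667.
Gear pair MA = 87/45 = 1.9333.
Combined ideal MA = 2 × 2.6667 × 1.9333 = 10.311.
Actual MA = 10.311 × 0.84 = 8.6613.
Effort = load / actual MA = 88 / 8.6613 = 10.16 kN.

10.2 kN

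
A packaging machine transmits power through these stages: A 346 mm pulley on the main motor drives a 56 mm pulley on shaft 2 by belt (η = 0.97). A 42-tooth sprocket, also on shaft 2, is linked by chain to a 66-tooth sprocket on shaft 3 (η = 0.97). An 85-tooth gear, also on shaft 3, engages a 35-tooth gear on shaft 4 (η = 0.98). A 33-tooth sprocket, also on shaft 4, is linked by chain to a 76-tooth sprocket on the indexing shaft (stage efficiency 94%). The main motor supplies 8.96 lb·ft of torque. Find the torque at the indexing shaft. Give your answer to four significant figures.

1.873 lb·ft

belt 56/346 = 0.16185 → τ = 8.96·0.16185·0.97 = 1.4067 lb·ft
chain 66/42 = 1.5714 → τ = 1.4067·1.5714·0.97 = 2.1442 lb·ft
gear mesh 35/85 = 0.41176 → τ = 2.1442·0.41176·0.98 = 0.86523 lb·ft
chain 76/33 = 2.303 → τ = 0.86523·2.303·0.94 = 1.8731 lb·ft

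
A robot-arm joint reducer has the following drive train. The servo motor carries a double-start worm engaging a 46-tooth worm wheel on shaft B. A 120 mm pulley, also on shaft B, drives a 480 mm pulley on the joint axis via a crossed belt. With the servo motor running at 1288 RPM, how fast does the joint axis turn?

Worm: ratio = 46/2 = 23, so shaft B turns at 1288 / 23 = 56 RPM.
Belt: ratio = 480/120 = 4, so the joint axis turns at 56 / 4 = 14 RPM.

14 RPM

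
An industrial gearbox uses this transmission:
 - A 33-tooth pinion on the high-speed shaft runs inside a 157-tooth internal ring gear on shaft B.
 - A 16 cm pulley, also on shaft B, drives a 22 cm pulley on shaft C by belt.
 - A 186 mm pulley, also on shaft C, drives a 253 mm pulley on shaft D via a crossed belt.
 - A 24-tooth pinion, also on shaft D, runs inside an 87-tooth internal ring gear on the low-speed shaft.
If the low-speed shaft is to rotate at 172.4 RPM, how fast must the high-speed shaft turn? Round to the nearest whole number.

5561 RPM

Overall ratio R = 4.7576 × 1.375 × 1.3602 × 3.625 = 32.256.
Required input speed = output speed × R = 172.4 × 32.256 = 5560.9 RPM.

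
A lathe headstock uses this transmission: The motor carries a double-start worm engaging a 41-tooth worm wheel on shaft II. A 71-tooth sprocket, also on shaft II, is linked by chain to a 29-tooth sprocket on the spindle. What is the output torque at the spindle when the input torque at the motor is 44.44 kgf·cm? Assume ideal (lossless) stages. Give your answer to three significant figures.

Worm: ratio = 41/2 = 20.5; torque at shaft II = 44.44 × 20.5 = 911.02 kgf·cm.
Chain: ratio = 29/71 = 0.40845; torque at the spindle = 911.02 × 0.40845 = 372.11 kgf·cm.

372 kgf·cm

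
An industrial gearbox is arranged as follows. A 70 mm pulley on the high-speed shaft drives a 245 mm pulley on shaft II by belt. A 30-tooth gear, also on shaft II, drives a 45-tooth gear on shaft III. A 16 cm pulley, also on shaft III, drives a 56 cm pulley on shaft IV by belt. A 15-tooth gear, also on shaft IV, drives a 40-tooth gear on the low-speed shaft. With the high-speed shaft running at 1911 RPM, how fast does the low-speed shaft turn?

39 RPM

Belt: ratio = 245/70 = 3.5, so shaft II turns at 1911 / 3.5 = 546 RPM.
Gear mesh: ratio = 45/30 = 1.5, so shaft III turns at 546 / 1.5 = 364 RPM.
Belt: ratio = 56/16 = 3.5, so shaft IV turns at 364 / 3.5 = 104 RPM.
Gear mesh: ratio = 40/15 = 2.6667, so the low-speed shaft turns at 104 / 2.6667 = 39 RPM.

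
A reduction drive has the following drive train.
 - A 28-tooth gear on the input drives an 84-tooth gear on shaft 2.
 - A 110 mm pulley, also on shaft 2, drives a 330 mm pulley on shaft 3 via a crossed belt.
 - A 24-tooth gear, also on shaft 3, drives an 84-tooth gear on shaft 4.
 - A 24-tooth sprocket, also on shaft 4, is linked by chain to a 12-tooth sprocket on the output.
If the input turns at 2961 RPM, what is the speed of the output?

gear mesh 84/28 = 3 → 2961/3 = 987 RPM
belt 330/110 = 3 → 987/3 = 329 RPM
gear mesh 84/24 = 3.5 → 329/3.5 = 94 RPM
chain 12/24 = 0.5 → 94/0.5 = 188 RPM

188 RPM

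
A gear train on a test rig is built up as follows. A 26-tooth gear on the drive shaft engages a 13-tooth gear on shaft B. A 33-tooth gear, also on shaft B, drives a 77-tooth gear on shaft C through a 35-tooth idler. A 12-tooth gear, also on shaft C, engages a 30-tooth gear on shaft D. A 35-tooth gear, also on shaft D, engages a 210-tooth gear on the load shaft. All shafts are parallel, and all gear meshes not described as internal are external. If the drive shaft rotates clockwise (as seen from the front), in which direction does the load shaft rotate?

the drive shaft → shaft B: external mesh, 1 reversal → CCW.
shaft B → shaft C: driver → idler → driven is 2 external meshes, 2 reversals → CCW.
shaft C → shaft D: external mesh, 1 reversal → CW.
shaft D → the load shaft: external mesh, 1 reversal → CCW.
5 reversals in total — an odd number — so the load shaft turns opposite to the drive shaft.

anticlockwise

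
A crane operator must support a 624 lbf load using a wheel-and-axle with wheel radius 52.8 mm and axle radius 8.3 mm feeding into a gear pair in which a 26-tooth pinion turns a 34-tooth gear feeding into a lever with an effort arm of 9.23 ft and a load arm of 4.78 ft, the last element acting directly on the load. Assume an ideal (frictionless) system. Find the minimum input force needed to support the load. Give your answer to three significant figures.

38.8 lbf

Wheel-and-axle MA = R/r = 52.8/8.3 = 6.3614.
Gear pair MA = 34/26 = 1.3077.
Lever MA = effort arm / load arm = 9.23/4.78 = 1.931.
Combined ideal MA = 6.3614 × 1.3077 × 1.931 = 16.063.
Effort = load / MA = 624 / 16.063 = 38.846 lbf.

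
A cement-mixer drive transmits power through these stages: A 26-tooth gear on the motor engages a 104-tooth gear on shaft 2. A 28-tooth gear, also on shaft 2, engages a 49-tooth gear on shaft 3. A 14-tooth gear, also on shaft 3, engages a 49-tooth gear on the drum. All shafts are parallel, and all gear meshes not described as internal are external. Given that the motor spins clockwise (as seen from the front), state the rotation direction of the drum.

counterclockwise

the motor → shaft 2: external mesh, 1 reversal → CCW.
shaft 2 → shaft 3: external mesh, 1 reversal → CW.
shaft 3 → the drum: external mesh, 1 reversal → CCW.
3 reversals in total — an odd number — so the drum turns opposite to the motor.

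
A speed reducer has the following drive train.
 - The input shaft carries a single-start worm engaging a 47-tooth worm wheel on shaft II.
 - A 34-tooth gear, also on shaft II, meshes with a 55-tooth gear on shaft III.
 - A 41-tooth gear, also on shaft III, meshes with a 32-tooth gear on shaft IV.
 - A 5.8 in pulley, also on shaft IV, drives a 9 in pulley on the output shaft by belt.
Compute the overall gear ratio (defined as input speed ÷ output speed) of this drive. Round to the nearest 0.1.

92.1

Each stage contributes driven/driver: worm 47/1 = 47, gear mesh 55/34 = 1.6176, gear mesh 32/41 = 0.78049, belt 9/5.8 = 1.5517.
Overall: 47 × 1.6176 × 0.78049 × 1.5517 = 92.079.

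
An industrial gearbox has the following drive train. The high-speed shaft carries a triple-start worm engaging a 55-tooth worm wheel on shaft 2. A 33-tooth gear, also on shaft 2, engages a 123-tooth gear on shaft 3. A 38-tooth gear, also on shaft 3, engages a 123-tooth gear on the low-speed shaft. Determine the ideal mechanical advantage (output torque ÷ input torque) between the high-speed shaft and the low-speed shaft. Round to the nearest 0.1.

Each stage contributes driven/driver: worm 55/3 = 18.333, gear mesh 123/33 = 3.7273, gear mesh 123/38 = 3.2368.
Overall: 18.333 × 3.7273 × 3.2368 = 221.18.

221.2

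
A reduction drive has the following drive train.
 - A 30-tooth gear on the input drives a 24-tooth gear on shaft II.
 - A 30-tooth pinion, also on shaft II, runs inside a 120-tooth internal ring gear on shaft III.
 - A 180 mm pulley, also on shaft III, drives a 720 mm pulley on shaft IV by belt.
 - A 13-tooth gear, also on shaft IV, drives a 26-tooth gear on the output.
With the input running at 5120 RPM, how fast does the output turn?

200 RPM

the input → shaft II (gear mesh, 24/30): 5120 ÷ 0.8 = 6400 RPM
shaft II → shaft III (internal gear, 120/30): 6400 ÷ 4 = 1600 RPM
shaft III → shaft IV (belt, 720/180): 1600 ÷ 4 = 400 RPM
shaft IV → the output (gear mesh, 26/13): 400 ÷ 2 = 200 RPM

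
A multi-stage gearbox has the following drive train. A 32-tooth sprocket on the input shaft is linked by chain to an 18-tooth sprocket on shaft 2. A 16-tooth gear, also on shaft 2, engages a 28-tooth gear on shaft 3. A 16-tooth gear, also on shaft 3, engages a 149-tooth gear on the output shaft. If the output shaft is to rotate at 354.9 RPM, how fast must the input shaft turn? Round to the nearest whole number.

3253 RPM

Overall ratio R = 0.5625 × 1.75 × 9.3125 = 9.167.
Required input speed = output speed × R = 354.9 × 9.167 = 3253.4 RPM.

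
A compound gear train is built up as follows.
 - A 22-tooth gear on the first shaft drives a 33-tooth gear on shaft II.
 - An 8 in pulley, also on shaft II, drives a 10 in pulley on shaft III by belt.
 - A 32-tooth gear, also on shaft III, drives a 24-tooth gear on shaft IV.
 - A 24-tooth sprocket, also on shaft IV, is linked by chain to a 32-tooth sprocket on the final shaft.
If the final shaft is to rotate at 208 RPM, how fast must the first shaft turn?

390 RPM

Overall ratio R = 1.5 × 1.25 × 0.75 × 1.3333 = 1.875.
Required input speed = output speed × R = 208 × 1.875 = 390 RPM.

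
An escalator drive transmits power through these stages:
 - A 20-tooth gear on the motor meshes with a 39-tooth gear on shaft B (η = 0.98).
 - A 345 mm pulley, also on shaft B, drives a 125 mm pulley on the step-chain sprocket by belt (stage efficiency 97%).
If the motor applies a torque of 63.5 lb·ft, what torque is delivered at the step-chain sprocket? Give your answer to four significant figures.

42.65 lb·ft

After the gear mesh (39/20): 63.5 × 1.95 × 0.98 = 121.35 lb·ft
After the belt (125/345): 121.35 × 0.36232 × 0.97 = 42.648 lb·ft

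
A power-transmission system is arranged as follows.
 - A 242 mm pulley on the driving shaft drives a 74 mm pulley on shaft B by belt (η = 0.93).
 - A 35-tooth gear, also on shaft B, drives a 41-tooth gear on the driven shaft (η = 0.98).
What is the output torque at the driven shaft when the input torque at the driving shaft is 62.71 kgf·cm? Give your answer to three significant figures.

After the belt (74/242): 62.71 × 0.30579 × 0.93 = 17.833 kgf·cm
After the gear mesh (41/35): 17.833 × 1.1714 × 0.98 = 20.473 kgf·cm

20.5 kgf·cm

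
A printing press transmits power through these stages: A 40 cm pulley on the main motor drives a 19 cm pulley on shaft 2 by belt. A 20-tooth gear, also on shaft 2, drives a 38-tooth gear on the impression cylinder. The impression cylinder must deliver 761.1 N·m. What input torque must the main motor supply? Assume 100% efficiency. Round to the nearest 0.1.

Overall ratio R = 0.475 × 1.9 = 0.9025.
Input torque = output torque / R = 761.1 / 0.9025 = 843.32 N·m.

843.3 N·m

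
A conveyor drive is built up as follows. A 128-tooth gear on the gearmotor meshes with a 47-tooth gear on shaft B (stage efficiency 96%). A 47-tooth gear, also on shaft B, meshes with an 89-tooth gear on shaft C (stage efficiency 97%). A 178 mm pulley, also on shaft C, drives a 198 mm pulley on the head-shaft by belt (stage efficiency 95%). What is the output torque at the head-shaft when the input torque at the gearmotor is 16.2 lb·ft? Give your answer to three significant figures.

gear mesh 47/128 = 0.36719 → τ = 16.2·0.36719·0.96 = 5.7105 lb·ft
gear mesh 89/47 = 1.8936 → τ = 5.7105·1.8936·0.97 = 10.489 lb·ft
belt 198/178 = 1.1124 → τ = 10.489·1.1124·0.95 = 11.084 lb·ft

11.1 lb·ft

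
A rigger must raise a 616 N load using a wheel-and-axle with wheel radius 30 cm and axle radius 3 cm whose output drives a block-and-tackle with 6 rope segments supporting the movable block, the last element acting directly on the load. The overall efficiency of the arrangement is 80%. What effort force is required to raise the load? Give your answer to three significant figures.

12.8 N

Wheel-and-axle MA = R/r = 30/3 = 10.
Block-and-tackle MA = number of supporting rope parts = 6.
Combined ideal MA = 10 × 6 = 60.
Actual MA = 60 × 0.80 = 48.
Effort = load / actual MA = 616 / 48 = 12.833 N.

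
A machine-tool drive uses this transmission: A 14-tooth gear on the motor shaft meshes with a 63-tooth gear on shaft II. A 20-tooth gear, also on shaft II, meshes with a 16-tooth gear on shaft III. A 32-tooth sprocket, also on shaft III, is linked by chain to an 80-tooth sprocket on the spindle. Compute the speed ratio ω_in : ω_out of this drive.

9

Each stage contributes driven/driver: gear mesh 63/14 = 4.5, gear mesh 16/20 = 0.8, chain 80/32 = 2.5.
Overall: 4.5 × 0.8 × 2.5 = 9.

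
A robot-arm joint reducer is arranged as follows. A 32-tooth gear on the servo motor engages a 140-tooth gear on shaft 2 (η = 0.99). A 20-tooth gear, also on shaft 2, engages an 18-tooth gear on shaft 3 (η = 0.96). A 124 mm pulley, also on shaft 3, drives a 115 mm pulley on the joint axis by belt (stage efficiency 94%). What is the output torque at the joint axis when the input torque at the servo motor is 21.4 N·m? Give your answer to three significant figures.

After the gear mesh (140/32): 21.4 × 4.375 × 0.99 = 92.689 N·m
After the gear mesh (18/20): 92.689 × 0.9 × 0.96 = 80.083 N·m
After the belt (115/124): 80.083 × 0.92742 × 0.94 = 69.814 N·m

69.8 N·m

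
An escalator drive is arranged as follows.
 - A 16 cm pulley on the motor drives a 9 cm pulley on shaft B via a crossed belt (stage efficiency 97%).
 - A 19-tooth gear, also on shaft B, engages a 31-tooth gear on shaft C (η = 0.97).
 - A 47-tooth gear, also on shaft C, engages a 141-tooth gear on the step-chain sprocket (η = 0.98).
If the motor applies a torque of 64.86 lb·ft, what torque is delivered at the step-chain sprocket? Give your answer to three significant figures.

After the belt (9/16): 64.86 × 0.5625 × 0.97 = 35.389 lb·ft
After the gear mesh (31/19): 35.389 × 1.6316 × 0.97 = 56.008 lb·ft
After the gear mesh (141/47): 56.008 × 3 × 0.98 = 164.66 lb·ft

165 lb·ft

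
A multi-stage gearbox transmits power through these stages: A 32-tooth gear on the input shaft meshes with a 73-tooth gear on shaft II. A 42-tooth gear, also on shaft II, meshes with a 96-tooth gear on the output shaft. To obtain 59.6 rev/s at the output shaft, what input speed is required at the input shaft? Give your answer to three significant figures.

Overall ratio R = 2.2812 × 2.2857 = 5.2143.
Required input speed = output speed × R = 59.6 × 5.2143 = 310.77 rev/s.

311 rev/s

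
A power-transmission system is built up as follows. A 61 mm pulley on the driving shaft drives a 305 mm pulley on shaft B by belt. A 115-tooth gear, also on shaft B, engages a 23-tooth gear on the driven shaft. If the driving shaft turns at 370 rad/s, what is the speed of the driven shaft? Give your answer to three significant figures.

370 rad/s

Belt: ratio = 305/61 = 5, so shaft B turns at 370 / 5 = 74 rad/s.
Gear mesh: ratio = 23/115 = 0.2, so the driven shaft turns at 74 / 0.2 = 370 rad/s.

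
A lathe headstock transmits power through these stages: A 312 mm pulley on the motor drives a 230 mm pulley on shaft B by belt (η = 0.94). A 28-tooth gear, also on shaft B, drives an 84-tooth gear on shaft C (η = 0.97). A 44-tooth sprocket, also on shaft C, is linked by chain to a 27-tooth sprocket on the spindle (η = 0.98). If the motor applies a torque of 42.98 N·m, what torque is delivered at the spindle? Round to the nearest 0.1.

52.1 N·m

After the belt (230/312): 42.98 × 0.73718 × 0.94 = 29.783 N·m
After the gear mesh (84/28): 29.783 × 3 × 0.97 = 86.668 N·m
After the chain (27/44): 86.668 × 0.61364 × 0.98 = 52.119 N·m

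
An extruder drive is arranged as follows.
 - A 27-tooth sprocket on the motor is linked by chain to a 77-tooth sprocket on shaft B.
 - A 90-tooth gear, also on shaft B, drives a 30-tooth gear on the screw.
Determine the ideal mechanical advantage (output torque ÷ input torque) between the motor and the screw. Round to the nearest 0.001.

Each stage contributes driven/driver: chain 77/27 = 2.8519, gear mesh 30/90 = 0.33333.
Overall: 2.8519 × 0.33333 = 0.95062.

0.951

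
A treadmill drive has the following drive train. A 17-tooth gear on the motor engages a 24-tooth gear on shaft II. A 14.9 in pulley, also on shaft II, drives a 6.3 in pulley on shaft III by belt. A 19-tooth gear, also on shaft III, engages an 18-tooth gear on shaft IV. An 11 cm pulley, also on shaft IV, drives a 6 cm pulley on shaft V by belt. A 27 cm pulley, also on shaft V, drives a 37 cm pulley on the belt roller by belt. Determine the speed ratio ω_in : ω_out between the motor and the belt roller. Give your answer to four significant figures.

0.4227

Each stage contributes driven/driver: gear mesh 24/17 = 1.4118, belt 6.3/14.9 = 0.42282, gear mesh 18/19 = 0.94737, belt 6/11 = 0.54545, belt 37/27 = 1.3704.
Overall: 1.4118 × 0.42282 × 0.94737 × 0.54545 × 1.3704 = 0.4227.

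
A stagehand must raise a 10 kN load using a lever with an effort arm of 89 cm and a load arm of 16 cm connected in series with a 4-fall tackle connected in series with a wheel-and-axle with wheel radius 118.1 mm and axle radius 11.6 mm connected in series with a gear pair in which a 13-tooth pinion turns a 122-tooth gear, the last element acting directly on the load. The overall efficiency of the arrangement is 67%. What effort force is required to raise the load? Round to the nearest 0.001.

0.007 kN

Lever MA = effort arm / load arm = 89/16 = 5.5625.
Block-and-tackle MA = number of supporting rope parts = 4.
Wheel-and-axle MA = R/r = 118.1/11.6 = 10.181.
Gear pair MA = 122/13 = 9.3846.
Combined ideal MA = 5.5625 × 4 × 10.181 × 9.3846 = 2125.9.
Actual MA = 2125.9 × 0.67 = 1424.3.
Effort = load / actual MA = 10 / 1424.3 = 0.0070208 kN.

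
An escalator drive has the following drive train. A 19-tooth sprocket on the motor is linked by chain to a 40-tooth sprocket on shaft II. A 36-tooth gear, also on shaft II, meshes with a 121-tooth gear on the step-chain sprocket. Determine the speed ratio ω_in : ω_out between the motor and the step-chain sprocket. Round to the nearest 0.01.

7.08

Each stage contributes driven/driver: chain 40/19 = 2.1053, gear mesh 121/36 = 3.3611.
Overall: 2.1053 × 3.3611 = 7.076.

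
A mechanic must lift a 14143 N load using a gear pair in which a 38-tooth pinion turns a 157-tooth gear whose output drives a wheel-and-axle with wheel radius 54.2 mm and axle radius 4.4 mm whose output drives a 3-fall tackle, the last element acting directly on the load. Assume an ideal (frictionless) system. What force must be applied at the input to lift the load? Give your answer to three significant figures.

Gear pair MA = 157/38 = 4.1316.
Wheel-and-axle MA = R/r = 54.2/4.4 = 12.318.
Block-and-tackle MA = number of supporting rope parts = 3.
Combined ideal MA = 4.1316 × 12.318 × 3 = 152.68.
Effort = load / MA = 14143 / 152.68 = 92.631 N.

92.6 N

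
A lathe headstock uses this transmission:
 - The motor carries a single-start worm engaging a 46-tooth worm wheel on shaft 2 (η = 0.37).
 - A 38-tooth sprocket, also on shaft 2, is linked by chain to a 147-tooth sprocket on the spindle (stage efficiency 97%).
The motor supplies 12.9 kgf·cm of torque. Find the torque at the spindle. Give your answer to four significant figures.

823.9 kgf·cm

Worm: ratio = 46/1 = 46; torque at shaft 2 = 12.9 × 46 × 0.37 = 219.56 kgf·cm.
Chain: ratio = 147/38 = 3.8684; torque at the spindle = 219.56 × 3.8684 × 0.97 = 823.86 kgf·cm.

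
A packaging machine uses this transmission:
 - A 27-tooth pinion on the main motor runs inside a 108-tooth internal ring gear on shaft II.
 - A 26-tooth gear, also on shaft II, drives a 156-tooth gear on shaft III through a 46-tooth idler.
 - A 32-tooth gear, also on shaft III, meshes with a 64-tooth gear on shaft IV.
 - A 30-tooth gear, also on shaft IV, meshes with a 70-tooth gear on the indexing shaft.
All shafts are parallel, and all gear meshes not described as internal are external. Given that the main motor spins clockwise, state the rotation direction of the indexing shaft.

clockwise

the main motor → shaft II: internal mesh, same direction → CW.
shaft II → shaft III: driver → idler → driven is 2 external meshes, 2 reversals → CW.
shaft III → shaft IV: external mesh, 1 reversal → CCW.
shaft IV → the indexing shaft: external mesh, 1 reversal → CW.
4 reversals in total — an even number — so the indexing shaft turns the same way as the main motor.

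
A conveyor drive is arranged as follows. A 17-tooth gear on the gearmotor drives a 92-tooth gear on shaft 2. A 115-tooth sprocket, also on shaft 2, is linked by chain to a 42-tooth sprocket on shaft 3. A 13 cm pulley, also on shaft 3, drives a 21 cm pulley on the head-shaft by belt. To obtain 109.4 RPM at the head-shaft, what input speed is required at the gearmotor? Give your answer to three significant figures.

349 RPM

Overall ratio R = 5.4118 × 0.36522 × 1.6154 = 3.1928.
Required input speed = output speed × R = 109.4 × 3.1928 = 349.29 RPM.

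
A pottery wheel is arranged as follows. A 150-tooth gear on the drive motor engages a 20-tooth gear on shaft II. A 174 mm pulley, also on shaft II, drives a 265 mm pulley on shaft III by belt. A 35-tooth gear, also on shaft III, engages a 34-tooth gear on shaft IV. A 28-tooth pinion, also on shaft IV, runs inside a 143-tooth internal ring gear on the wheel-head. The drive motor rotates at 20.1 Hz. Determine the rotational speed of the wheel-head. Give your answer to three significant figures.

20.0 Hz

the drive motor → shaft II (gear mesh, 20/150): 20.1 ÷ 0.13333 = 150.75 Hz
shaft II → shaft III (belt, 265/174): 150.75 ÷ 1.523 = 98.983 Hz
shaft III → shaft IV (gear mesh, 34/35): 98.983 ÷ 0.97143 = 101.89 Hz
shaft IV → the wheel-head (internal gear, 143/28): 101.89 ÷ 5.1071 = 19.951 Hz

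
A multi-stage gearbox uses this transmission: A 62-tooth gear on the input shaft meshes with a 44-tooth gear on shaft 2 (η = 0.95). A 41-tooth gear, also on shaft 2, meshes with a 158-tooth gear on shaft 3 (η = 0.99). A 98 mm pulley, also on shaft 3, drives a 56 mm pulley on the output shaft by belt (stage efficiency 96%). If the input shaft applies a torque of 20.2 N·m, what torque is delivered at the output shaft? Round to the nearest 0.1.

Gear mesh: ratio = 44/62 = 0.70968; torque at shaft 2 = 20.2 × 0.70968 × 0.95 = 13.619 N·m.
Gear mesh: ratio = 158/41 = 3.8537; torque at shaft 3 = 13.619 × 3.8537 × 0.99 = 51.957 N·m.
Belt: ratio = 56/98 = 0.57143; torque at the output shaft = 51.957 × 0.57143 × 0.96 = 28.502 N·m.

28.5 N·m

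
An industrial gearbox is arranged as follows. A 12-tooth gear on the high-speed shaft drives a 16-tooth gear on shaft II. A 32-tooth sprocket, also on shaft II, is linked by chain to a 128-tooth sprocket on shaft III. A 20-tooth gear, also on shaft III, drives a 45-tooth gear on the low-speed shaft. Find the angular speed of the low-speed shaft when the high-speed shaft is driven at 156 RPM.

13 RPM

Gear mesh: ratio = 16/12 = 1.3333, so shaft II turns at 156 / 1.3333 = 117 RPM.
Chain: ratio = 128/32 = 4, so shaft III turns at 117 / 4 = 29.25 RPM.
Gear mesh: ratio = 45/20 = 2.25, so the low-speed shaft turns at 29.25 / 2.25 = 13 RPM.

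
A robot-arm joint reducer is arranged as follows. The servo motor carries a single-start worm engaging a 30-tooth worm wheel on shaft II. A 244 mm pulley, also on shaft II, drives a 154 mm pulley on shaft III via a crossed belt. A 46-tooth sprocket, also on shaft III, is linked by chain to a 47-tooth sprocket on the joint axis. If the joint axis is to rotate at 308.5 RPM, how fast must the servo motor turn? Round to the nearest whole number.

Overall ratio R = 30 × 0.63115 × 1.0217 = 19.346.
Required input speed = output speed × R = 308.5 × 19.346 = 5968.3 RPM.

5968 RPM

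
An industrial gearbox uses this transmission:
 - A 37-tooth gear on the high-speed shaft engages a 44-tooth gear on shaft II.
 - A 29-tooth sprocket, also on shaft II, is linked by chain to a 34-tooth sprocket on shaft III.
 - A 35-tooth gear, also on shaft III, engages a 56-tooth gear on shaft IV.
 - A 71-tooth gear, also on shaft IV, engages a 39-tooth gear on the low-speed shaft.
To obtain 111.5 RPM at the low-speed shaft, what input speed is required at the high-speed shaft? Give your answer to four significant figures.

Overall ratio R = 1.1892 × 1.1724 × 1.6 × 0.5493 = 1.2253.
Required input speed = output speed × R = 111.5 × 1.2253 = 136.63 RPM.

136.6 RPM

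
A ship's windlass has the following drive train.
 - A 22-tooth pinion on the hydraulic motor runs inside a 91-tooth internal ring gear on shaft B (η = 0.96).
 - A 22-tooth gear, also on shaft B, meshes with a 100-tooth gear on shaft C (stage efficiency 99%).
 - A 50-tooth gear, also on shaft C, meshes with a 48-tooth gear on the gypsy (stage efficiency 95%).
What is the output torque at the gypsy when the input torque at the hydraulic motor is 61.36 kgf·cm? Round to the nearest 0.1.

1000.0 kgf·cm

After the internal gear (91/22): 61.36 × 4.1364 × 0.96 = 243.65 kgf·cm
After the gear mesh (100/22): 243.65 × 4.5455 × 0.99 = 1096.4 kgf·cm
After the gear mesh (48/50): 1096.4 × 0.96 × 0.95 = 999.96 kgf·cm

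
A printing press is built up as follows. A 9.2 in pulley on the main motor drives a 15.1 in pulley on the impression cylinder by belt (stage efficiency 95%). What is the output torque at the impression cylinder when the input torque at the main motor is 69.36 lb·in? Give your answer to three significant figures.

108 lb·in

After the belt (15.1/9.2): 69.36 × 1.6413 × 0.95 = 108.15 lb·in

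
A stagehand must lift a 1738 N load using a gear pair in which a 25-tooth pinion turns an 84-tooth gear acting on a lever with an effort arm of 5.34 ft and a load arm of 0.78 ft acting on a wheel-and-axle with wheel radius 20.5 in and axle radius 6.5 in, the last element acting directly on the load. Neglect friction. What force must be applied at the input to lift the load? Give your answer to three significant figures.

24.0 N

Gear pair MA = 84/25 = 3.36.
Lever MA = effort arm / load arm = 5.34/0.78 = 6.8462.
Wheel-and-axle MA = R/r = 20.5/6.5 = 3.1538.
Combined ideal MA = 3.36 × 6.8462 × 3.1538 = 72.548.
Effort = load / MA = 1738 / 72.548 = 23.956 N.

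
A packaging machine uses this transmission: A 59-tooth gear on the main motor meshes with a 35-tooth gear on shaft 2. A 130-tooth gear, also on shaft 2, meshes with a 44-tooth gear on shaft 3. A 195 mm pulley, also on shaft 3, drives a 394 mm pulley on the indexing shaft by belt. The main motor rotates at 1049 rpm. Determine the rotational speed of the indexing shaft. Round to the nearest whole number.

Gear mesh: ratio = 35/59 = 0.59322, so shaft 2 turns at 1049 / 0.59322 = 1768.3 rpm.
Gear mesh: ratio = 44/130 = 0.33846, so shaft 3 turns at 1768.3 / 0.33846 = 5224.6 rpm.
Belt: ratio = 394/195 = 2.0205, so the indexing shaft turns at 5224.6 / 2.0205 = 2585.8 rpm.

2586 rpm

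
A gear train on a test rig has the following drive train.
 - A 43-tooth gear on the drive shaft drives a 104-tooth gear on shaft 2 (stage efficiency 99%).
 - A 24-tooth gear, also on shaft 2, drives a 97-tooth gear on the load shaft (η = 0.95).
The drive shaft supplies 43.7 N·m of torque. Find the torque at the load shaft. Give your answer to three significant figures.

402 N·m

gear mesh 104/43 = 2.4186 → τ = 43.7·2.4186·0.99 = 104.64 N·m
gear mesh 97/24 = 4.0417 → τ = 104.64·4.0417·0.95 = 401.76 N·m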